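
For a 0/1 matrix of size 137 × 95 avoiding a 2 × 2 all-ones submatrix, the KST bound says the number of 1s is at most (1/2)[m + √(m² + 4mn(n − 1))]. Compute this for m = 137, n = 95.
z(137, 95; 2, 2) ≤ (1/2)[137 + √(137² + 4·137·95·94)] = (1/2)[137 + √4912409] = 1176.6977

Kővári–Sós–Turán: let r_1, ..., r_137 be the row sums and z = Σ r_i the total number of 1s. Each pair of columns can share at most one row with both entries 1 (else a 2×2 all-ones block appears), so Σ_i C(r_i, 2) ≤ C(95, 2) = 4465. By convexity Σ_i C(r_i, 2) ≥ 137·C(z/137, 2) = z(z − 137)/(2·137), giving z² − 137z − 137·95·94 ≤ 0 and hence z ≤ (1/2)[137 + √(18769 + 4·1223410)] = (1/2)[137 + √4912409] ≈ (1/2)(137 + 2216.3955) = 1176.6977.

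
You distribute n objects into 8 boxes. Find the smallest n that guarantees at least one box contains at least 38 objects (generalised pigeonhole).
n = (38 − 1)·8 + 1 = 297

By the generalised pigeonhole principle, to guarantee some box contains ≥ r objects we need more than (r − 1) · k objects total. Threshold: n = (r − 1) · k + 1. With r = 38 and k = 8: n = 37 · 8 + 1 = 296 + 1 = 297. For n = 296 = 37 · 8, we can put exactly 37 objects in every box, avoiding 38 in any single one — so 297 is tight.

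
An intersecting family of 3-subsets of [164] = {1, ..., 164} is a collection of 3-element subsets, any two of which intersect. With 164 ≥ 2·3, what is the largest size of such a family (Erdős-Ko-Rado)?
max |F| = C(163, 2) = 13203

Erdős-Ko-Rado (1961): when n ≥ 2k, max |F| = C(n−1, k−1). The bound is attained by the star {A : i ∈ A} for any fixed i ∈ [n]. Here C(164−1, 3−1) = C(163, 2) = 13203.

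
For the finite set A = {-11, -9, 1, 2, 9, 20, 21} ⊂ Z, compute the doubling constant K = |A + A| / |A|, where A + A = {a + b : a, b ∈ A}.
K = |A + A| / |A| = 25/7

Enumerate A + A = {a + b : a, b ∈ A}. With |A| = 7, there are |A|^2 = 49 ordered sum pairs; collecting distinct values, A + A = {-22, -20, -18, -10, -9, -8, -7, -2, 0, 2, 3, 4, 9, 10, 11, 12, 18, 21, 22, 23, 29, 30, 40, 41, 42}, so |A + A| = 25. Thus K = 25/7. For comparison, the minimum possible |A + A| over all 7-element sets is 2·7 − 1 = 13 (so min K = 13/7), attained only by arithmetic progressions.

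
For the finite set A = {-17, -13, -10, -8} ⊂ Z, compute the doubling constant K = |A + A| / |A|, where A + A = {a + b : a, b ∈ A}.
K = |A + A| / |A| = 10/4 = 5/2

Enumerate A + A = {a + b : a, b ∈ A}. With |A| = 4, there are |A|^2 = 16 ordered sum pairs; collecting distinct values, A + A = {-34, -30, -27, -26, -25, -23, -21, -20, -18, -16}, so |A + A| = 10. Thus K = 10/4 = 5/2. For comparison, the minimum possible |A + A| over all 4-element sets is 2·4 − 1 = 7 (so min K = 7/4), attained only by arithmetic progressions.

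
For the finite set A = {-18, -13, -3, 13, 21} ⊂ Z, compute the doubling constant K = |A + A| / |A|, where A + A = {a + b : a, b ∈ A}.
K = |A + A| / |A| = 15/5 = 3

Enumerate A + A = {a + b : a, b ∈ A}. With |A| = 5, there are |A|^2 = 25 ordered sum pairs; collecting distinct values, A + A = {-36, -31, -26, -21, -16, -6, -5, 0, 3, 8, 10, 18, 26, 34, 42}, so |A + A| = 15. Thus K = 15/5 = 3. For comparison, the minimum possible |A + A| over all 5-element sets is 2·5 − 1 = 9 (so min K = 9/5), attained only by arithmetic progressions.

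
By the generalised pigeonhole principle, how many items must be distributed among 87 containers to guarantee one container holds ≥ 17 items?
n = (17 − 1)·87 + 1 = 1393

By the generalised pigeonhole principle, to guarantee some box contains ≥ r objects we need more than (r − 1) · k objects total. Threshold: n = (r − 1) · k + 1. With r = 17 and k = 87: n = 16 · 87 + 1 = 1392 + 1 = 1393. For n = 1392 = 16 · 87, we can put exactly 16 objects in every box, avoiding 17 in any single one — so 1393 is tight.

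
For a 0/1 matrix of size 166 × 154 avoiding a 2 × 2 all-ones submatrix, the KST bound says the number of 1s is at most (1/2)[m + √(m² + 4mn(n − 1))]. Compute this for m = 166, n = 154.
z(166, 154; 2, 2) ≤ (1/2)[166 + √(166² + 4·166·154·153)] = (1/2)[166 + √15672724] = 2062.4396

Kővári–Sós–Turán: let r_1, ..., r_166 be the row sums and z = Σ r_i the total number of 1s. Each pair of columns can share at most one row with both entries 1 (else a 2×2 all-ones block appears), so Σ_i C(r_i, 2) ≤ C(154, 2) = 11781. By convexity Σ_i C(r_i, 2) ≥ 166·C(z/166, 2) = z(z − 166)/(2·166), giving z² − 166z − 166·154·153 ≤ 0 and hence z ≤ (1/2)[166 + √(27556 + 4·3911292)] = (1/2)[166 + √15672724] ≈ (1/2)(166 + 3958.8791) = 2062.4396.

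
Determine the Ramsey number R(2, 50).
R(2, 50) = 50

R(2, k) = k for all k ≥ 2: in a 2-colouring of K_k, either some edge is red (a red K_2) or all edges are blue (a blue K_k). And K_{49} coloured all-blue has no blue K_50, so R(2, 50) > 49. Hence R(2, 50) = 50.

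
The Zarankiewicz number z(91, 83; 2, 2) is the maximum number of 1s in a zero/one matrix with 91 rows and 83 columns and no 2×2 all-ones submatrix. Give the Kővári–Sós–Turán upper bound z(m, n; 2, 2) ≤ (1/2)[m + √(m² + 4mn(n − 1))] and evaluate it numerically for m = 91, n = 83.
z(91, 83; 2, 2) ≤ (1/2)[91 + √(91² + 4·91·83·82)] = (1/2)[91 + √2485665] = 833.7996

Kővári–Sós–Turán: let r_1, ..., r_91 be the row sums and z = Σ r_i the total number of 1s. Each pair of columns can share at most one row with both entries 1 (else a 2×2 all-ones block appears), so Σ_i C(r_i, 2) ≤ C(83, 2) = 3403. By convexity Σ_i C(r_i, 2) ≥ 91·C(z/91, 2) = z(z − 91)/(2·91), giving z² − 91z − 91·83·82 ≤ 0 and hence z ≤ (1/2)[91 + √(8281 + 4·619346)] = (1/2)[91 + √2485665] ≈ (1/2)(91 + 1576.5992) = 833.7996.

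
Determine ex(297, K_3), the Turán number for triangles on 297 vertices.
ex(297, K_3) = ⌊297^2/4⌋ = 22052

Mantel (1907): a triangle-free graph on n vertices has at most ⌊n^2/4⌋ edges, with equality for the complete bipartite graph K_{⌊n/2⌋, ⌈n/2⌉}. For n = 297: ⌊297^2/4⌋ = ⌊88209/4⌋ = 22052. The extremal graph is K_{148, 149}, which has 148·149 = 22052 edges.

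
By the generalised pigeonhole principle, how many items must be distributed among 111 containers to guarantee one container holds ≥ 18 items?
n = (18 − 1)·111 + 1 = 1888

By the generalised pigeonhole principle, to guarantee some box contains ≥ r objects we need more than (r − 1) · k objects total. Threshold: n = (r − 1) · k + 1. With r = 18 and k = 111: n = 17 · 111 + 1 = 1887 + 1 = 1888. For n = 1887 = 17 · 111, we can put exactly 17 objects in every box, avoiding 18 in any single one — so 1888 is tight.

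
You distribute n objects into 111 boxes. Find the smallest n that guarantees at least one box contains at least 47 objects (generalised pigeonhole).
n = (47 − 1)·111 + 1 = 5107

By the generalised pigeonhole principle, to guarantee some box contains ≥ r objects we need more than (r − 1) · k objects total. Threshold: n = (r − 1) · k + 1. With r = 47 and k = 111: n = 46 · 111 + 1 = 5106 + 1 = 5107. For n = 5106 = 46 · 111, we can put exactly 46 objects in every box, avoiding 47 in any single one — so 5107 is tight.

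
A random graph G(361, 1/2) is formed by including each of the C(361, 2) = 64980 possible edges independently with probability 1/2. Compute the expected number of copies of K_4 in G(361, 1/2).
E[# K_4] = C(361, 4) · (1/2)^C(4, 2) = 695946630 / 2^6 = 347973315/32 = 10874166.09375

For each 4-subset S of vertices (there are C(361, 4) = 695946630 such S), let X_S = 1 if S induces a K_4 (all C(4, 2) = 6 edges present). Then P(X_S = 1) = (1/2)^6 = 1/64. By linearity of expectation, E[# K_4] = C(361, 4) · (1/2)^6 = 695946630 / 64 = 347973315/32 = 10874166.09375.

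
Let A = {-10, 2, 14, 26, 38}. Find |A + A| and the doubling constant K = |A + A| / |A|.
K = |A + A| / |A| = 9/5

Enumerate A + A = {a + b : a, b ∈ A}. With |A| = 5, there are |A|^2 = 25 ordered sum pairs; collecting distinct values, A + A = {-20, -8, 4, 16, 28, 40, 52, 64, 76}, so |A + A| = 9. Thus K = 9/5. Here |A + A| = 2|A| − 1 = 9, the minimum possible — so K = 9/5 is minimal, which holds iff A is an arithmetic progression.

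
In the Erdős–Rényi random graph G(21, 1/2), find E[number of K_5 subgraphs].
E[# K_5] = C(21, 5) · (1/2)^C(5, 2) = 20349 / 2^10 ≈ 19.872070

For each 5-subset S of vertices (there are C(21, 5) = 20349 such S), let X_S = 1 if S induces a K_5 (all C(5, 2) = 10 edges present). Then P(X_S = 1) = (1/2)^10 = 1/1024. By linearity of expectation, E[# K_5] = C(21, 5) · (1/2)^10 = 20349 / 1024 ≈ 19.872070.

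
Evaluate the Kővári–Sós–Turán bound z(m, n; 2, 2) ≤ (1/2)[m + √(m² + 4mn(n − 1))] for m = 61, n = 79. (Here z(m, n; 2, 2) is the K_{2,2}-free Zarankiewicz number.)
z(61, 79; 2, 2) ≤ (1/2)[61 + √(61² + 4·61·79·78)] = (1/2)[61 + √1507249] = 644.3503

Kővári–Sós–Turán: let r_1, ..., r_61 be the row sums and z = Σ r_i the total number of 1s. Each pair of columns can share at most one row with both entries 1 (else a 2×2 all-ones block appears), so Σ_i C(r_i, 2) ≤ C(79, 2) = 3081. By convexity Σ_i C(r_i, 2) ≥ 61·C(z/61, 2) = z(z − 61)/(2·61), giving z² − 61z − 61·79·78 ≤ 0 and hence z ≤ (1/2)[61 + √(3721 + 4·375882)] = (1/2)[61 + √1507249] ≈ (1/2)(61 + 1227.7007) = 644.3503.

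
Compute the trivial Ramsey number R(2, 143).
R(2, 143) = 143

R(2, k) = k for all k ≥ 2: in a 2-colouring of K_k, either some edge is red (a red K_2) or all edges are blue (a blue K_k). And K_{142} coloured all-blue has no blue K_143, so R(2, 143) > 142. Hence R(2, 143) = 143.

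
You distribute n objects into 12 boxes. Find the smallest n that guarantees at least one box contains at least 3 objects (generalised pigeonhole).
n = (3 − 1)·12 + 1 = 25

By the generalised pigeonhole principle, to guarantee some box contains ≥ r objects we need more than (r − 1) · k objects total. Threshold: n = (r − 1) · k + 1. With r = 3 and k = 12: n = 2 · 12 + 1 = 24 + 1 = 25. For n = 24 = 2 · 12, we can put exactly 2 objects in every box, avoiding 3 in any single one — so 25 is tight.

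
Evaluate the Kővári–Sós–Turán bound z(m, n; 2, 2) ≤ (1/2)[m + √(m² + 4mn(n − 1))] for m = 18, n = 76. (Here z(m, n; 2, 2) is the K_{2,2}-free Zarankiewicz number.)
z(18, 76; 2, 2) ≤ (1/2)[18 + √(18² + 4·18·76·75)] = (1/2)[18 + √410724] = 329.4388

Kővári–Sós–Turán: let r_1, ..., r_18 be the row sums and z = Σ r_i the total number of 1s. Each pair of columns can share at most one row with both entries 1 (else a 2×2 all-ones block appears), so Σ_i C(r_i, 2) ≤ C(76, 2) = 2850. By convexity Σ_i C(r_i, 2) ≥ 18·C(z/18, 2) = z(z − 18)/(2·18), giving z² − 18z − 18·76·75 ≤ 0 and hence z ≤ (1/2)[18 + √(324 + 4·102600)] = (1/2)[18 + √410724] ≈ (1/2)(18 + 640.8775) = 329.4388.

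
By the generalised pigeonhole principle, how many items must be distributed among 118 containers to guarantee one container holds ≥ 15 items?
n = (15 − 1)·118 + 1 = 1653

By the generalised pigeonhole principle, to guarantee some box contains ≥ r objects we need more than (r − 1) · k objects total. Threshold: n = (r − 1) · k + 1. With r = 15 and k = 118: n = 14 · 118 + 1 = 1652 + 1 = 1653. For n = 1652 = 14 · 118, we can put exactly 14 objects in every box, avoiding 15 in any single one — so 1653 is tight.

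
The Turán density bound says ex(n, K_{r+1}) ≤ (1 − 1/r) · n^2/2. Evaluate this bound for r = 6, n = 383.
Turán density bound = (5/6) · 383^2/2 = 733445/12 ≈ 61120.4167

Turán's theorem: ex(n, K_{r+1}) is achieved by the complete r-partite Turán graph T(n, r) with parts as balanced as possible, and is at most (1 − 1/r) · n^2/2. For r = 6, n = 383: the density bound is (5/6) · 146689/2 = 733445/12 ≈ 61120.4167. The integer-valued extremum is e(T(383, 6)) = 61120, which is strictly less than the density bound 733445/12 since 6 ∤ 383 (the parts of T(383, 6) cannot all be equal).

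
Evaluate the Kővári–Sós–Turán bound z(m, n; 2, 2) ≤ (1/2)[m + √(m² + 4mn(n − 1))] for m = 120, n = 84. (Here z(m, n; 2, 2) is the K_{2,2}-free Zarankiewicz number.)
z(120, 84; 2, 2) ≤ (1/2)[120 + √(120² + 4·120·84·83)] = (1/2)[120 + √3360960] = 976.6461

Kővári–Sós–Turán: let r_1, ..., r_120 be the row sums and z = Σ r_i the total number of 1s. Each pair of columns can share at most one row with both entries 1 (else a 2×2 all-ones block appears), so Σ_i C(r_i, 2) ≤ C(84, 2) = 3486. By convexity Σ_i C(r_i, 2) ≥ 120·C(z/120, 2) = z(z − 120)/(2·120), giving z² − 120z − 120·84·83 ≤ 0 and hence z ≤ (1/2)[120 + √(14400 + 4·836640)] = (1/2)[120 + √3360960] ≈ (1/2)(120 + 1833.2921) = 976.6461.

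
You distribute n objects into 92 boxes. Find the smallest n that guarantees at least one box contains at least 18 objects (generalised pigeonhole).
n = (18 − 1)·92 + 1 = 1565

By the generalised pigeonhole principle, to guarantee some box contains ≥ r objects we need more than (r − 1) · k objects total. Threshold: n = (r − 1) · k + 1. With r = 18 and k = 92: n = 17 · 92 + 1 = 1564 + 1 = 1565. For n = 1564 = 17 · 92, we can put exactly 17 objects in every box, avoiding 18 in any single one — so 1565 is tight.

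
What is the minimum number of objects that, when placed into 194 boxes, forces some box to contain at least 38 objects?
n = (38 − 1)·194 + 1 = 7179

By the generalised pigeonhole principle, to guarantee some box contains ≥ r objects we need more than (r − 1) · k objects total. Threshold: n = (r − 1) · k + 1. With r = 38 and k = 194: n = 37 · 194 + 1 = 7178 + 1 = 7179. For n = 7178 = 37 · 194, we can put exactly 37 objects in every box, avoiding 38 in any single one — so 7179 is tight.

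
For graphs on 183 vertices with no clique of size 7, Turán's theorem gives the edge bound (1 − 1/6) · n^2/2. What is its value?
Turán density bound = (5/6) · 183^2/2 = 55815/4 ≈ 13953.75

Turán's theorem: ex(n, K_{r+1}) is achieved by the complete r-partite Turán graph T(n, r) with parts as balanced as possible, and is at most (1 − 1/r) · n^2/2. For r = 6, n = 183: the density bound is (5/6) · 33489/2 = 55815/4 ≈ 13953.75. The integer-valued extremum is e(T(183, 6)) = 13953, which is strictly less than the density bound 55815/4 since 6 ∤ 183 (the parts of T(183, 6) cannot all be equal).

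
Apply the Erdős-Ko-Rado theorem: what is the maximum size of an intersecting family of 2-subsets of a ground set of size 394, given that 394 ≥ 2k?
max |F| = C(393, 1) = 393

The Erdős-Ko-Rado theorem states: for n ≥ 2k, an intersecting family of k-subsets of an n-element set has size at most C(n − 1, k − 1), with equality for 'star' families {A ⊆ [n] : |A| = k, i ∈ A} (fix an element i). For n = 394, k = 2: C(393, 1) = 393.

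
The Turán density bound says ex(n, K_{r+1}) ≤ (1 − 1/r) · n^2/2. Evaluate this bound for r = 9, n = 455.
Turán density bound = (8/9) · 455^2/2 = 828100/9 ≈ 92011.1111

Turán's theorem: ex(n, K_{r+1}) is achieved by the complete r-partite Turán graph T(n, r) with parts as balanced as possible, and is at most (1 − 1/r) · n^2/2. For r = 9, n = 455: the density bound is (8/9) · 207025/2 = 828100/9 ≈ 92011.1111. The integer-valued extremum is e(T(455, 9)) = 92010, which is strictly less than the density bound 828100/9 since 9 ∤ 455 (the parts of T(455, 9) cannot all be equal).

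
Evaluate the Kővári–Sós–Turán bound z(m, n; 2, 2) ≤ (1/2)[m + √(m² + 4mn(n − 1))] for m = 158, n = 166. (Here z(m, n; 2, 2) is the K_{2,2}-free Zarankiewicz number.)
z(158, 166; 2, 2) ≤ (1/2)[158 + √(158² + 4·158·166·165)] = (1/2)[158 + √17335444] = 2160.7927

Kővári–Sós–Turán: let r_1, ..., r_158 be the row sums and z = Σ r_i the total number of 1s. Each pair of columns can share at most one row with both entries 1 (else a 2×2 all-ones block appears), so Σ_i C(r_i, 2) ≤ C(166, 2) = 13695. By convexity Σ_i C(r_i, 2) ≥ 158·C(z/158, 2) = z(z − 158)/(2·158), giving z² − 158z − 158·166·165 ≤ 0 and hence z ≤ (1/2)[158 + √(24964 + 4·4327620)] = (1/2)[158 + √17335444] ≈ (1/2)(158 + 4163.5855) = 2160.7927.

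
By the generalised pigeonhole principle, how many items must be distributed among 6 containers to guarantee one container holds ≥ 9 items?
n = (9 − 1)·6 + 1 = 49

By the generalised pigeonhole principle, to guarantee some box contains ≥ r objects we need more than (r − 1) · k objects total. Threshold: n = (r − 1) · k + 1. With r = 9 and k = 6: n = 8 · 6 + 1 = 48 + 1 = 49. For n = 48 = 8 · 6, we can put exactly 8 objects in every box, avoiding 9 in any single one — so 49 is tight.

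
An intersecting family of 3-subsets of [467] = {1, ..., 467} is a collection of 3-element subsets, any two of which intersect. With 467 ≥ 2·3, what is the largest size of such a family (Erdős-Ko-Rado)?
max |F| = C(466, 2) = 108345

The Erdős-Ko-Rado theorem states: for n ≥ 2k, an intersecting family of k-subsets of an n-element set has size at most C(n − 1, k − 1), with equality for 'star' families {A ⊆ [n] : |A| = k, i ∈ A} (fix an element i). For n = 467, k = 3: C(466, 2) = 108345.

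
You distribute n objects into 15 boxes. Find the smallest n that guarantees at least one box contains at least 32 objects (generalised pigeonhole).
n = (32 − 1)·15 + 1 = 466

By the generalised pigeonhole principle, to guarantee some box contains ≥ r objects we need more than (r − 1) · k objects total. Threshold: n = (r − 1) · k + 1. With r = 32 and k = 15: n = 31 · 15 + 1 = 465 + 1 = 466. For n = 465 = 31 · 15, we can put exactly 31 objects in every box, avoiding 32 in any single one — so 466 is tight.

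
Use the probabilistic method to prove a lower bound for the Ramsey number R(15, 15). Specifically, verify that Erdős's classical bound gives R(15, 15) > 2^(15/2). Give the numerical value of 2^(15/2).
2^(15/2) = 181.0193; so R(15, 15) > 181.0193

Colour each edge of K_n uniformly at random with red/blue. The expected number of monochromatic K_15 is C(n, 15) · 2 · 2^(−C(15,2)). If C(n, 15) · 2^(1 − C(15,2)) < 1, then with positive probability no monochromatic K_15 exists, so R(15, 15) > n. The standard estimate C(n, 15) ≤ n^15/15! shows this inequality holds whenever n ≤ 2^(15/2) (since 15! · 2^(C(15,2) − 1) > 2^(15^2/2) ≥ n^15). Hence R(15, 15) > 2^(15/2) = 181.0193.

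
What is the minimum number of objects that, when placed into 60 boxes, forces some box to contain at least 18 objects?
n = (18 − 1)·60 + 1 = 1021

By the generalised pigeonhole principle, to guarantee some box contains ≥ r objects we need more than (r − 1) · k objects total. Threshold: n = (r − 1) · k + 1. With r = 18 and k = 60: n = 17 · 60 + 1 = 1020 + 1 = 1021. For n = 1020 = 17 · 60, we can put exactly 17 objects in every box, avoiding 18 in any single one — so 1021 is tight.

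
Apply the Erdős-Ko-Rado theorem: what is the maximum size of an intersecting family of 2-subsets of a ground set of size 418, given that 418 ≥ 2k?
max |F| = C(417, 1) = 417

The Erdős-Ko-Rado theorem states: for n ≥ 2k, an intersecting family of k-subsets of an n-element set has size at most C(n − 1, k − 1), with equality for 'star' families {A ⊆ [n] : |A| = k, i ∈ A} (fix an element i). For n = 418, k = 2: C(417, 1) = 417.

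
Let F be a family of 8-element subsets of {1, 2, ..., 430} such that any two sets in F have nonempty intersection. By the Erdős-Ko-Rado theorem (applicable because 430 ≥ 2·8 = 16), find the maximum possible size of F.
max |F| = C(429, 7) = 505129989052260

Erdős-Ko-Rado (1961): when n ≥ 2k, max |F| = C(n−1, k−1). The bound is attained by the star {A : i ∈ A} for any fixed i ∈ [n]. Here C(430−1, 8−1) = C(429, 7) = 505129989052260.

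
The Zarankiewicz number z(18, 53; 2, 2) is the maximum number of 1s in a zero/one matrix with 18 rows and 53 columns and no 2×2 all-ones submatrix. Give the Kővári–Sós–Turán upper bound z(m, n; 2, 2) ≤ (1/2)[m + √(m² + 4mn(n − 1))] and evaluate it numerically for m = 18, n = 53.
z(18, 53; 2, 2) ≤ (1/2)[18 + √(18² + 4·18·53·52)] = (1/2)[18 + √198756] = 231.9103

Kővári–Sós–Turán: let r_1, ..., r_18 be the row sums and z = Σ r_i the total number of 1s. Each pair of columns can share at most one row with both entries 1 (else a 2×2 all-ones block appears), so Σ_i C(r_i, 2) ≤ C(53, 2) = 1378. By convexity Σ_i C(r_i, 2) ≥ 18·C(z/18, 2) = z(z − 18)/(2·18), giving z² − 18z − 18·53·52 ≤ 0 and hence z ≤ (1/2)[18 + √(324 + 4·49608)] = (1/2)[18 + √198756] ≈ (1/2)(18 + 445.8206) = 231.9103.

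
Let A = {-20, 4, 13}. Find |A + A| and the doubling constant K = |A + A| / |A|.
K = |A + A| / |A| = 6/3 = 2

Enumerate A + A = {a + b : a, b ∈ A}. With |A| = 3, there are |A|^2 = 9 ordered sum pairs; collecting distinct values, A + A = {-40, -16, -7, 8, 17, 26}, so |A + A| = 6. Thus K = 6/3 = 2. For comparison, the minimum possible |A + A| over all 3-element sets is 2·3 − 1 = 5 (so min K = 5/3), attained only by arithmetic progressions.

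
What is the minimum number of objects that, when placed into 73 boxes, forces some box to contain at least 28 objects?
n = (28 − 1)·73 + 1 = 1972

By the generalised pigeonhole principle, to guarantee some box contains ≥ r objects we need more than (r − 1) · k objects total. Threshold: n = (r − 1) · k + 1. With r = 28 and k = 73: n = 27 · 73 + 1 = 1971 + 1 = 1972. For n = 1971 = 27 · 73, we can put exactly 27 objects in every box, avoiding 28 in any single one — so 1972 is tight.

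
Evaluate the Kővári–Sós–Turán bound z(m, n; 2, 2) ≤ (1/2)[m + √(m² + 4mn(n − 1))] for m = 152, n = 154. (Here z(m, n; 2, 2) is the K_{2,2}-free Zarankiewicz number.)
z(152, 154; 2, 2) ≤ (1/2)[152 + √(152² + 4·152·154·153)] = (1/2)[152 + √14348800] = 1969.9905

Kővári–Sós–Turán: let r_1, ..., r_152 be the row sums and z = Σ r_i the total number of 1s. Each pair of columns can share at most one row with both entries 1 (else a 2×2 all-ones block appears), so Σ_i C(r_i, 2) ≤ C(154, 2) = 11781. By convexity Σ_i C(r_i, 2) ≥ 152·C(z/152, 2) = z(z − 152)/(2·152), giving z² − 152z − 152·154·153 ≤ 0 and hence z ≤ (1/2)[152 + √(23104 + 4·3581424)] = (1/2)[152 + √14348800] ≈ (1/2)(152 + 3787.981) = 1969.9905.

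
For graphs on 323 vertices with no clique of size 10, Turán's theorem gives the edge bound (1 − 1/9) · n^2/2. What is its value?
Turán density bound = (8/9) · 323^2/2 = 417316/9 ≈ 46368.4444

Turán's theorem: ex(n, K_{r+1}) is achieved by the complete r-partite Turán graph T(n, r) with parts as balanced as possible, and is at most (1 − 1/r) · n^2/2. For r = 9, n = 323: the density bound is (8/9) · 104329/2 = 417316/9 ≈ 46368.4444. The integer-valued extremum is e(T(323, 9)) = 46368, which is strictly less than the density bound 417316/9 since 9 ∤ 323 (the parts of T(323, 9) cannot all be equal).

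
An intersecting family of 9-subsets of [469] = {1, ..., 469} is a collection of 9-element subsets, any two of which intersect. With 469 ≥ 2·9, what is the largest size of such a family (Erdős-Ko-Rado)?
max |F| = C(468, 8) = 53743129524325098

Erdős-Ko-Rado (1961): when n ≥ 2k, max |F| = C(n−1, k−1). The bound is attained by the star {A : i ∈ A} for any fixed i ∈ [n]. Here C(469−1, 9−1) = C(468, 8) = 53743129524325098.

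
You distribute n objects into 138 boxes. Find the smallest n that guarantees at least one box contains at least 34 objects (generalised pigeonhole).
n = (34 − 1)·138 + 1 = 4555

By the generalised pigeonhole principle, to guarantee some box contains ≥ r objects we need more than (r − 1) · k objects total. Threshold: n = (r − 1) · k + 1. With r = 34 and k = 138: n = 33 · 138 + 1 = 4554 + 1 = 4555. For n = 4554 = 33 · 138, we can put exactly 33 objects in every box, avoiding 34 in any single one — so 4555 is tight.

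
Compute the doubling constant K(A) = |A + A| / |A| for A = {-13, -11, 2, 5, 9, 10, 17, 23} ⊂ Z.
K = |A + A| / |A| = 32/8 = 4

Enumerate A + A = {a + b : a, b ∈ A}. With |A| = 8, there are |A|^2 = 64 ordered sum pairs; collecting distinct values, A + A = {-26, -24, -22, -11, -9, -8, -6, -4, -3, -2, -1, 4, 6, 7, 10, 11, 12, 14, 15, 18, 19, 20, 22, 25, 26, 27, 28, 32, 33, 34, 40, 46}, so |A + A| = 32. Thus K = 32/8 = 4. For comparison, the minimum possible |A + A| over all 8-element sets is 2·8 − 1 = 15 (so min K = 15/8), attained only by arithmetic progressions.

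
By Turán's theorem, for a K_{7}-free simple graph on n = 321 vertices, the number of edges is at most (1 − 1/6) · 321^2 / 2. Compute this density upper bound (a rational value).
Turán density bound = (5/6) · 321^2/2 = 171735/4 ≈ 42933.75

Turán's theorem: ex(n, K_{r+1}) is achieved by the complete r-partite Turán graph T(n, r) with parts as balanced as possible, and is at most (1 − 1/r) · n^2/2. For r = 6, n = 321: the density bound is (5/6) · 103041/2 = 171735/4 ≈ 42933.75. The integer-valued extremum is e(T(321, 6)) = 42933, which is strictly less than the density bound 171735/4 since 6 ∤ 321 (the parts of T(321, 6) cannot all be equal).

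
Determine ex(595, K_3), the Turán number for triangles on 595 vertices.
ex(595, K_3) = ⌊595^2/4⌋ = 88506

Mantel (1907): a triangle-free graph on n vertices has at most ⌊n^2/4⌋ edges, with equality for the complete bipartite graph K_{⌊n/2⌋, ⌈n/2⌉}. For n = 595: ⌊595^2/4⌋ = ⌊354025/4⌋ = 88506. The extremal graph is K_{297, 298}, which has 297·298 = 88506 edges.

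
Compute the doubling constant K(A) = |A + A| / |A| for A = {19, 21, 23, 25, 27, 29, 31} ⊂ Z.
K = |A + A| / |A| = 13/7

Enumerate A + A = {a + b : a, b ∈ A}. With |A| = 7, there are |A|^2 = 49 ordered sum pairs; collecting distinct values, A + A = {38, 40, 42, 44, 46, 48, 50, 52, 54, 56, 58, 60, 62}, so |A + A| = 13. Thus K = 13/7. Here |A + A| = 2|A| − 1 = 13, the minimum possible — so K = 13/7 is minimal, which holds iff A is an arithmetic progression.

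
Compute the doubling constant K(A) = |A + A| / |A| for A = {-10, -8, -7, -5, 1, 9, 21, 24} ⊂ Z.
K = |A + A| / |A| = 32/8 = 4

Enumerate A + A = {a + b : a, b ∈ A}. With |A| = 8, there are |A|^2 = 64 ordered sum pairs; collecting distinct values, A + A = {-20, -18, -17, -16, -15, -14, -13, -12, -10, -9, -7, -6, -4, -1, 1, 2, 4, 10, 11, 13, 14, 16, 17, 18, 19, 22, 25, 30, 33, 42, 45, 48}, so |A + A| = 32. Thus K = 32/8 = 4. For comparison, the minimum possible |A + A| over all 8-element sets is 2·8 − 1 = 15 (so min K = 15/8), attained only by arithmetic progressions.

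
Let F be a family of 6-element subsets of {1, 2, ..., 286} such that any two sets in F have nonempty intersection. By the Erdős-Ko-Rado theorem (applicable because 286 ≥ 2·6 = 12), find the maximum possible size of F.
max |F| = C(285, 5) = 15125990307

Erdős-Ko-Rado (1961): when n ≥ 2k, max |F| = C(n−1, k−1). The bound is attained by the star {A : i ∈ A} for any fixed i ∈ [n]. Here C(286−1, 6−1) = C(285, 5) = 15125990307.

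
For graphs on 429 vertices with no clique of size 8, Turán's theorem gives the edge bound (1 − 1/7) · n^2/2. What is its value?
Turán density bound = (6/7) · 429^2/2 = 552123/7 ≈ 78874.7143

Turán's theorem: ex(n, K_{r+1}) is achieved by the complete r-partite Turán graph T(n, r) with parts as balanced as possible, and is at most (1 − 1/r) · n^2/2. For r = 7, n = 429: the density bound is (6/7) · 184041/2 = 552123/7 ≈ 78874.7143. The integer-valued extremum is e(T(429, 7)) = 78874, which is strictly less than the density bound 552123/7 since 7 ∤ 429 (the parts of T(429, 7) cannot all be equal).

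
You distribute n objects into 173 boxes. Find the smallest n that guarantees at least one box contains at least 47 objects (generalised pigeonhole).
n = (47 − 1)·173 + 1 = 7959

By the generalised pigeonhole principle, to guarantee some box contains ≥ r objects we need more than (r − 1) · k objects total. Threshold: n = (r − 1) · k + 1. With r = 47 and k = 173: n = 46 · 173 + 1 = 7958 + 1 = 7959. For n = 7958 = 46 · 173, we can put exactly 46 objects in every box, avoiding 47 in any single one — so 7959 is tight.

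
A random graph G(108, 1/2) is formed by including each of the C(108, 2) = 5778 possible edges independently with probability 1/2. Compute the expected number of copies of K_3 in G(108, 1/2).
E[# K_3] = C(108, 3) · (1/2)^C(3, 2) = 204156 / 2^3 = 51039/2 = 25519.5

For each 3-subset S of vertices (there are C(108, 3) = 204156 such S), let X_S = 1 if S induces a K_3 (all C(3, 2) = 3 edges present). Then P(X_S = 1) = (1/2)^3 = 1/8. By linearity of expectation, E[# K_3] = C(108, 3) · (1/2)^3 = 204156 / 8 = 51039/2 = 25519.5.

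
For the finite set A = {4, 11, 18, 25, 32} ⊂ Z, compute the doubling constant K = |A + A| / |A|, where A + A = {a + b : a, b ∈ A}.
K = |A + A| / |A| = 9/5

Enumerate A + A = {a + b : a, b ∈ A}. With |A| = 5, there are |A|^2 = 25 ordered sum pairs; collecting distinct values, A + A = {8, 15, 22, 29, 36, 43, 50, 57, 64}, so |A + A| = 9. Thus K = 9/5. Here |A + A| = 2|A| − 1 = 9, the minimum possible — so K = 9/5 is minimal, which holds iff A is an arithmetic progression.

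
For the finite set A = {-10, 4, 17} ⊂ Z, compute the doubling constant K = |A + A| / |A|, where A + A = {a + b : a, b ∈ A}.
K = |A + A| / |A| = 6/3 = 2

Enumerate A + A = {a + b : a, b ∈ A}. With |A| = 3, there are |A|^2 = 9 ordered sum pairs; collecting distinct values, A + A = {-20, -6, 7, 8, 21, 34}, so |A + A| = 6. Thus K = 6/3 = 2. For comparison, the minimum possible |A + A| over all 3-element sets is 2·3 − 1 = 5 (so min K = 5/3), attained only by arithmetic progressions.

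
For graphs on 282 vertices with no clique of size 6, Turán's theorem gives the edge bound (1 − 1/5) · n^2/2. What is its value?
Turán density bound = (4/5) · 282^2/2 = 159048/5 ≈ 31809.6

Turán's theorem: ex(n, K_{r+1}) is achieved by the complete r-partite Turán graph T(n, r) with parts as balanced as possible, and is at most (1 − 1/r) · n^2/2. For r = 5, n = 282: the density bound is (4/5) · 79524/2 = 159048/5 ≈ 31809.6. The integer-valued extremum is e(T(282, 5)) = 31809, which is strictly less than the density bound 159048/5 since 5 ∤ 282 (the parts of T(282, 5) cannot all be equal).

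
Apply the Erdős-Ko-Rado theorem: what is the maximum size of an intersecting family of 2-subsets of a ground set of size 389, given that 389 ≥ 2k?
max |F| = C(388, 1) = 388

Erdős-Ko-Rado (1961): when n ≥ 2k, max |F| = C(n−1, k−1). The bound is attained by the star {A : i ∈ A} for any fixed i ∈ [n]. Here C(389−1, 2−1) = C(388, 1) = 388.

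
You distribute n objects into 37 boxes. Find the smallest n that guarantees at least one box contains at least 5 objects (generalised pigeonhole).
n = (5 − 1)·37 + 1 = 149

By the generalised pigeonhole principle, to guarantee some box contains ≥ r objects we need more than (r − 1) · k objects total. Threshold: n = (r − 1) · k + 1. With r = 5 and k = 37: n = 4 · 37 + 1 = 148 + 1 = 149. For n = 148 = 4 · 37, we can put exactly 4 objects in every box, avoiding 5 in any single one — so 149 is tight.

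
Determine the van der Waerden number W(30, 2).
W(30, 2) = 30 + 1 = 31

A 2-term AP is any pair of integers, so a monochromatic 2-AP exists iff some colour is used at least twice. With 30 colours, the colouring i ↦ i on {1, ..., 30} uses each colour once, avoiding any monochromatic pair, so W(30, 2) > 30. For {1, ..., 31}, pigeonhole forces two integers of the same colour, which form a monochromatic 2-AP. Hence W(30, 2) = 31.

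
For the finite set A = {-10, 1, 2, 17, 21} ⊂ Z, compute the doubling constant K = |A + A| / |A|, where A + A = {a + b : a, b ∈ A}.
K = |A + A| / |A| = 15/5 = 3

Enumerate A + A = {a + b : a, b ∈ A}. With |A| = 5, there are |A|^2 = 25 ordered sum pairs; collecting distinct values, A + A = {-20, -9, -8, 2, 3, 4, 7, 11, 18, 19, 22, 23, 34, 38, 42}, so |A + A| = 15. Thus K = 15/5 = 3. For comparison, the minimum possible |A + A| over all 5-element sets is 2·5 − 1 = 9 (so min K = 9/5), attained only by arithmetic progressions.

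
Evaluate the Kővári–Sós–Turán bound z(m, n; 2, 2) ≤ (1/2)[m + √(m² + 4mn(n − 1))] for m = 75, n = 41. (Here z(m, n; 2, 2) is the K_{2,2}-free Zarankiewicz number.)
z(75, 41; 2, 2) ≤ (1/2)[75 + √(75² + 4·75·41·40)] = (1/2)[75 + √497625] = 390.2127

Kővári–Sós–Turán: let r_1, ..., r_75 be the row sums and z = Σ r_i the total number of 1s. Each pair of columns can share at most one row with both entries 1 (else a 2×2 all-ones block appears), so Σ_i C(r_i, 2) ≤ C(41, 2) = 820. By convexity Σ_i C(r_i, 2) ≥ 75·C(z/75, 2) = z(z − 75)/(2·75), giving z² − 75z − 75·41·40 ≤ 0 and hence z ≤ (1/2)[75 + √(5625 + 4·123000)] = (1/2)[75 + √497625] ≈ (1/2)(75 + 705.4254) = 390.2127.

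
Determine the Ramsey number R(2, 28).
R(2, 28) = 28

R(2, k) = k for all k ≥ 2: in a 2-colouring of K_k, either some edge is red (a red K_2) or all edges are blue (a blue K_k). And K_{27} coloured all-blue has no blue K_28, so R(2, 28) > 27. Hence R(2, 28) = 28.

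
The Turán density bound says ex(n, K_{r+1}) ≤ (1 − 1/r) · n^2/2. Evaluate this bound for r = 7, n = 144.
Turán density bound = (6/7) · 144^2/2 = 62208/7 ≈ 8886.8571

Turán's theorem: ex(n, K_{r+1}) is achieved by the complete r-partite Turán graph T(n, r) with parts as balanced as possible, and is at most (1 − 1/r) · n^2/2. For r = 7, n = 144: the density bound is (6/7) · 20736/2 = 62208/7 ≈ 8886.8571. The integer-valued extremum is e(T(144, 7)) = 8886, which is strictly less than the density bound 62208/7 since 7 ∤ 144 (the parts of T(144, 7) cannot all be equal).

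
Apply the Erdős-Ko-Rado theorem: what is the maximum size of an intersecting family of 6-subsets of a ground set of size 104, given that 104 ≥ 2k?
max |F| = C(103, 5) = 87541245

The Erdős-Ko-Rado theorem states: for n ≥ 2k, an intersecting family of k-subsets of an n-element set has size at most C(n − 1, k − 1), with equality for 'star' families {A ⊆ [n] : |A| = k, i ∈ A} (fix an element i). For n = 104, k = 6: C(103, 5) = 87541245.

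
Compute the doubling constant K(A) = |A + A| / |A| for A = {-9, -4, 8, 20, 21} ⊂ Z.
K = |A + A| / |A| = 14/5

Enumerate A + A = {a + b : a, b ∈ A}. With |A| = 5, there are |A|^2 = 25 ordered sum pairs; collecting distinct values, A + A = {-18, -13, -8, -1, 4, 11, 12, 16, 17, 28, 29, 40, 41, 42}, so |A + A| = 14. Thus K = 14/5. For comparison, the minimum possible |A + A| over all 5-element sets is 2·5 − 1 = 9 (so min K = 9/5), attained only by arithmetic progressions.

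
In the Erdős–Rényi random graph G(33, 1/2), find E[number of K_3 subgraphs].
E[# K_3] = C(33, 3) · (1/2)^C(3, 2) = 5456 / 2^3 = 682

For each 3-subset S of vertices (there are C(33, 3) = 5456 such S), let X_S = 1 if S induces a K_3 (all C(3, 2) = 3 edges present). Then P(X_S = 1) = (1/2)^3 = 1/8. By linearity of expectation, E[# K_3] = C(33, 3) · (1/2)^3 = 5456 / 8 = 682.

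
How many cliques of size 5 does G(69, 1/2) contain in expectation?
E[# K_5] = C(69, 5) · (1/2)^C(5, 2) = 11238513 / 2^10 ≈ 10975.110352

For each 5-subset S of vertices (there are C(69, 5) = 11238513 such S), let X_S = 1 if S induces a K_5 (all C(5, 2) = 10 edges present). Then P(X_S = 1) = (1/2)^10 = 1/1024. By linearity of expectation, E[# K_5] = C(69, 5) · (1/2)^10 = 11238513 / 1024 ≈ 10975.110352.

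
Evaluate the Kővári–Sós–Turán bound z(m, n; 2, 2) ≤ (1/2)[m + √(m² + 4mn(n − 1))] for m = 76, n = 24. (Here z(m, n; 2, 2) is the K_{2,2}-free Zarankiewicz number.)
z(76, 24; 2, 2) ≤ (1/2)[76 + √(76² + 4·76·24·23)] = (1/2)[76 + √173584] = 246.3171

Kővári–Sós–Turán: let r_1, ..., r_76 be the row sums and z = Σ r_i the total number of 1s. Each pair of columns can share at most one row with both entries 1 (else a 2×2 all-ones block appears), so Σ_i C(r_i, 2) ≤ C(24, 2) = 276. By convexity Σ_i C(r_i, 2) ≥ 76·C(z/76, 2) = z(z − 76)/(2·76), giving z² − 76z − 76·24·23 ≤ 0 and hence z ≤ (1/2)[76 + √(5776 + 4·41952)] = (1/2)[76 + √173584] ≈ (1/2)(76 + 416.6341) = 246.3171.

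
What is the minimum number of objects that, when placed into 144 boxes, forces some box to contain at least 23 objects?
n = (23 − 1)·144 + 1 = 3169

By the generalised pigeonhole principle, to guarantee some box contains ≥ r objects we need more than (r − 1) · k objects total. Threshold: n = (r − 1) · k + 1. With r = 23 and k = 144: n = 22 · 144 + 1 = 3168 + 1 = 3169. For n = 3168 = 22 · 144, we can put exactly 22 objects in every box, avoiding 23 in any single one — so 3169 is tight.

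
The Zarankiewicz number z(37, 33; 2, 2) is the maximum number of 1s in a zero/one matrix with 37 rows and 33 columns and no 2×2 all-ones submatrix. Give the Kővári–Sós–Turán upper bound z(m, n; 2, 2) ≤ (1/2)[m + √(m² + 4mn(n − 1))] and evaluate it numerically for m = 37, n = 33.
z(37, 33; 2, 2) ≤ (1/2)[37 + √(37² + 4·37·33·32)] = (1/2)[37 + √157657] = 217.0302

Kővári–Sós–Turán: let r_1, ..., r_37 be the row sums and z = Σ r_i the total number of 1s. Each pair of columns can share at most one row with both entries 1 (else a 2×2 all-ones block appears), so Σ_i C(r_i, 2) ≤ C(33, 2) = 528. By convexity Σ_i C(r_i, 2) ≥ 37·C(z/37, 2) = z(z − 37)/(2·37), giving z² − 37z − 37·33·32 ≤ 0 and hence z ≤ (1/2)[37 + √(1369 + 4·39072)] = (1/2)[37 + √157657] ≈ (1/2)(37 + 397.0604) = 217.0302.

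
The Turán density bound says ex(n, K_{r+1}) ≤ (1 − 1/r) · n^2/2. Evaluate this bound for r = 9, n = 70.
Turán density bound = (8/9) · 70^2/2 = 19600/9 ≈ 2177.7778

Turán's theorem: ex(n, K_{r+1}) is achieved by the complete r-partite Turán graph T(n, r) with parts as balanced as possible, and is at most (1 − 1/r) · n^2/2. For r = 9, n = 70: the density bound is (8/9) · 4900/2 = 19600/9 ≈ 2177.7778. The integer-valued extremum is e(T(70, 9)) = 2177, which is strictly less than the density bound 19600/9 since 9 ∤ 70 (the parts of T(70, 9) cannot all be equal).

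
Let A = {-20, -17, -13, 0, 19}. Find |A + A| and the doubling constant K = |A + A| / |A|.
K = |A + A| / |A| = 15/5 = 3

Enumerate A + A = {a + b : a, b ∈ A}. With |A| = 5, there are |A|^2 = 25 ordered sum pairs; collecting distinct values, A + A = {-40, -37, -34, -33, -30, -26, -20, -17, -13, -1, 0, 2, 6, 19, 38}, so |A + A| = 15. Thus K = 15/5 = 3. For comparison, the minimum possible |A + A| over all 5-element sets is 2·5 − 1 = 9 (so min K = 9/5), attained only by arithmetic progressions.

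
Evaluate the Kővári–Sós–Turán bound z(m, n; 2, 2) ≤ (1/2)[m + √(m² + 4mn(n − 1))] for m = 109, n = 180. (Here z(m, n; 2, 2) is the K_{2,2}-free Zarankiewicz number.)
z(109, 180; 2, 2) ≤ (1/2)[109 + √(109² + 4·109·180·179)] = (1/2)[109 + √14059801] = 1929.3201

Kővári–Sós–Turán: let r_1, ..., r_109 be the row sums and z = Σ r_i the total number of 1s. Each pair of columns can share at most one row with both entries 1 (else a 2×2 all-ones block appears), so Σ_i C(r_i, 2) ≤ C(180, 2) = 16110. By convexity Σ_i C(r_i, 2) ≥ 109·C(z/109, 2) = z(z − 109)/(2·109), giving z² − 109z − 109·180·179 ≤ 0 and hence z ≤ (1/2)[109 + √(11881 + 4·3511980)] = (1/2)[109 + √14059801] ≈ (1/2)(109 + 3749.6401) = 1929.3201.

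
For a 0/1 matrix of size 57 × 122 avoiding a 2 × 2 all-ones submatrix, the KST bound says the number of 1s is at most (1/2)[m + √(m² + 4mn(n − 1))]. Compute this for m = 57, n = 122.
z(57, 122; 2, 2) ≤ (1/2)[57 + √(57² + 4·57·122·121)] = (1/2)[57 + √3368985] = 946.2398

Kővári–Sós–Turán: let r_1, ..., r_57 be the row sums and z = Σ r_i the total number of 1s. Each pair of columns can share at most one row with both entries 1 (else a 2×2 all-ones block appears), so Σ_i C(r_i, 2) ≤ C(122, 2) = 7381. By convexity Σ_i C(r_i, 2) ≥ 57·C(z/57, 2) = z(z − 57)/(2·57), giving z² − 57z − 57·122·121 ≤ 0 and hence z ≤ (1/2)[57 + √(3249 + 4·841434)] = (1/2)[57 + √3368985] ≈ (1/2)(57 + 1835.4795) = 946.2398.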